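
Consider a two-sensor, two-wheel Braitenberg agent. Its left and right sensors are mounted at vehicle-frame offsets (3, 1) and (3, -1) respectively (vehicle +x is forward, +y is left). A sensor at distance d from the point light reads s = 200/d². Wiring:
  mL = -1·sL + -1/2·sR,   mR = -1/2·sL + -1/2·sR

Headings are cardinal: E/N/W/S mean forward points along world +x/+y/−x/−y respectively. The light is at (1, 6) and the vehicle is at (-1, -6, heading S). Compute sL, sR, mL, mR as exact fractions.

100/113 100/117 -17350/13221 -11500/13221

left sensor world pos  = (0, -9); dL² = 226
right sensor world pos = (-2, -9); dR² = 234
sL = 200/226 = 100/113
sR = 200/234 = 100/117
mL = -1·sL + -1/2·sR = -17350/13221
mR = -1/2·sL + -1/2·sR = -11500/13221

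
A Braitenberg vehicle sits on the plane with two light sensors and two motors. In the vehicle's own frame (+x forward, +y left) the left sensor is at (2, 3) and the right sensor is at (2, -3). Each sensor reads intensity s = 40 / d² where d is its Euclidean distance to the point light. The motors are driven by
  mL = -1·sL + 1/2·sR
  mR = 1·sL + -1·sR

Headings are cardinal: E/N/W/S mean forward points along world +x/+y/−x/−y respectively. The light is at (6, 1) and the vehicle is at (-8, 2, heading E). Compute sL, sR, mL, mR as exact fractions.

1/4 10/37 -17/148 -3/148

left sensor world pos  = (-6, 5); dL² = 160
right sensor world pos = (-6, -1); dR² = 148
sL = 40/160 = 1/4
sR = 40/148 = 10/37
mL = -1·sL + 1/2·sR = -17/148
mR = 1·sL + -1·sR = -3/148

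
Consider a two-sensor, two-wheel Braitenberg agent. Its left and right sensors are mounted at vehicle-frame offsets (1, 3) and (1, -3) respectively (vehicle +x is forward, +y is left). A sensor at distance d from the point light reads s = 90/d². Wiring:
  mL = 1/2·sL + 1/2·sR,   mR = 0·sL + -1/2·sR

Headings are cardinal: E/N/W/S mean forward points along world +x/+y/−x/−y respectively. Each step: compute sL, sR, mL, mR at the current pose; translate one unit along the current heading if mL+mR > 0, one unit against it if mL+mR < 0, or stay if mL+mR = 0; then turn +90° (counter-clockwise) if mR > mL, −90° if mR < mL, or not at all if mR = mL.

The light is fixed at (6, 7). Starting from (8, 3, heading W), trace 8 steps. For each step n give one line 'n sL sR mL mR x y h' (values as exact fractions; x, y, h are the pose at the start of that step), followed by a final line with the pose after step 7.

n=0: pose=(8,3,W); sL=9/5, sR=45; mL=117/5, mR=-45/2; mL+mR=9/10 → advance +1; mR−mL=-459/10 → turn -1·90°
n=1: pose=(7,3,N); sL=90/13, sR=18/5; mL=342/65, mR=-9/5; mL+mR=45/13 → advance +1; mR−mL=-459/65 → turn -1·90°
n=2: pose=(7,4,E); sL=45/2, sR=9/4; mL=99/8, mR=-9/8; mL+mR=45/4 → advance +1; mR−mL=-27/2 → turn -1·90°
n=3: pose=(8,4,S); sL=90/41, sR=90/17; mL=2610/697, mR=-45/17; mL+mR=45/41 → advance +1; mR−mL=-4455/697 → turn -1·90°
n=4: pose=(8,3,W); sL=9/5, sR=45; mL=117/5, mR=-45/2; mL+mR=9/10 → advance +1; mR−mL=-459/10 → turn -1·90°
n=5: pose=(7,3,N); sL=90/13, sR=18/5; mL=342/65, mR=-9/5; mL+mR=45/13 → advance +1; mR−mL=-459/65 → turn -1·90°
n=6: pose=(7,4,E); sL=45/2, sR=9/4; mL=99/8, mR=-9/8; mL+mR=45/4 → advance +1; mR−mL=-27/2 → turn -1·90°
n=7: pose=(8,4,S); sL=90/41, sR=90/17; mL=2610/697, mR=-45/17; mL+mR=45/41 → advance +1; mR−mL=-4455/697 → turn -1·90°

0 9/5 45 117/5 -45/2 8 3 W
1 90/13 18/5 342/65 -9/5 7 3 N
2 45/2 9/4 99/8 -9/8 7 4 E
3 90/41 90/17 2610/697 -45/17 8 4 S
4 9/5 45 117/5 -45/2 8 3 W
5 90/13 18/5 342/65 -9/5 7 3 N
6 45/2 9/4 99/8 -9/8 7 4 E
7 90/41 90/17 2610/697 -45/17 8 4 S
final 8 3 W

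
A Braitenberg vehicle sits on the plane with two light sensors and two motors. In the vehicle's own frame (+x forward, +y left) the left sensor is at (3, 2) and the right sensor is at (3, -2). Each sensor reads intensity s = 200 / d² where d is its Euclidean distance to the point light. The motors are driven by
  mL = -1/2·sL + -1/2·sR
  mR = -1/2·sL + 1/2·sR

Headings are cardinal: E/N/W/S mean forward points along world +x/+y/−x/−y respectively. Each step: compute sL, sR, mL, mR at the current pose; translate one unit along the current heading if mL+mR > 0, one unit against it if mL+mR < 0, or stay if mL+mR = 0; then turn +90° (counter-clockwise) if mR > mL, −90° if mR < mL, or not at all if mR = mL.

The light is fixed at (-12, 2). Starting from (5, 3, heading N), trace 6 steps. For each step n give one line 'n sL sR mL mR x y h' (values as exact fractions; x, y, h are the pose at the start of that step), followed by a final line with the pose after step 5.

n=0: pose=(5,3,N); sL=200/241, sR=200/377; mL=-61800/90857, mR=-13600/90857; mL+mR=-200/241 → advance -1; mR−mL=200/377 → turn +1·90°
n=1: pose=(5,2,W); sL=1, sR=1; mL=-1, mR=0; mL+mR=-1 → advance -1; mR−mL=1 → turn +1·90°
n=2: pose=(6,2,S); sL=200/409, sR=40/53; mL=-13480/21677, mR=2880/21677; mL+mR=-200/409 → advance -1; mR−mL=40/53 → turn +1·90°
n=3: pose=(6,3,E); sL=4/9, sR=100/221; mL=-892/1989, mR=8/1989; mL+mR=-4/9 → advance -1; mR−mL=100/221 → turn +1·90°
n=4: pose=(5,3,N); sL=200/241, sR=200/377; mL=-61800/90857, mR=-13600/90857; mL+mR=-200/241 → advance -1; mR−mL=200/377 → turn +1·90°
n=5: pose=(5,2,W); sL=1, sR=1; mL=-1, mR=0; mL+mR=-1 → advance -1; mR−mL=1 → turn +1·90°

0 200/241 200/377 -61800/90857 -13600/90857 5 3 N
1 1 1 -1 0 5 2 W
2 200/409 40/53 -13480/21677 2880/21677 6 2 S
3 4/9 100/221 -892/1989 8/1989 6 3 E
4 200/241 200/377 -61800/90857 -13600/90857 5 3 N
5 1 1 -1 0 5 2 W
final 6 2 S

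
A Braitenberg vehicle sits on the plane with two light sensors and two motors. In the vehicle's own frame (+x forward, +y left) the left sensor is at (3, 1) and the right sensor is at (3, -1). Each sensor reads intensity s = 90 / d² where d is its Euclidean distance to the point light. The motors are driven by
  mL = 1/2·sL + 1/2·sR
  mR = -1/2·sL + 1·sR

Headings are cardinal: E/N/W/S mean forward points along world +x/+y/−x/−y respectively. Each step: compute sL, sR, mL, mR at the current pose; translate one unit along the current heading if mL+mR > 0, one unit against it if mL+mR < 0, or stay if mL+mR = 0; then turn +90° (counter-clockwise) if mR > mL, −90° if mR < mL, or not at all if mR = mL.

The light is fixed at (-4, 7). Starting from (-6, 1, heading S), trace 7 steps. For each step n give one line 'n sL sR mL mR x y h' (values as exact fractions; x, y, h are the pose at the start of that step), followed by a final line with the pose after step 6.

n=0: pose=(-6,1,S); sL=45/41, sR=1; mL=43/41, mR=37/82; mL+mR=3/2 → advance +1; mR−mL=-49/82 → turn -1·90°
n=1: pose=(-6,0,W); sL=90/89, sR=90/61; mL=6750/5429, mR=5265/5429; mL+mR=135/61 → advance +1; mR−mL=-1485/5429 → turn -1·90°
n=2: pose=(-7,0,N); sL=45/16, sR=9/2; mL=117/32, mR=99/32; mL+mR=27/4 → advance +1; mR−mL=-9/16 → turn -1·90°
n=3: pose=(-7,1,E); sL=18/5, sR=90/49; mL=666/245, mR=9/245; mL+mR=135/49 → advance +1; mR−mL=-657/245 → turn -1·90°
n=4: pose=(-6,1,S); sL=45/41, sR=1; mL=43/41, mR=37/82; mL+mR=3/2 → advance +1; mR−mL=-49/82 → turn -1·90°
n=5: pose=(-6,0,W); sL=90/89, sR=90/61; mL=6750/5429, mR=5265/5429; mL+mR=135/61 → advance +1; mR−mL=-1485/5429 → turn -1·90°
n=6: pose=(-7,0,N); sL=45/16, sR=9/2; mL=117/32, mR=99/32; mL+mR=27/4 → advance +1; mR−mL=-9/16 → turn -1·90°

0 45/41 1 43/41 37/82 -6 1 S
1 90/89 90/61 6750/5429 5265/5429 -6 0 W
2 45/16 9/2 117/32 99/32 -7 0 N
3 18/5 90/49 666/245 9/245 -7 1 E
4 45/41 1 43/41 37/82 -6 1 S
5 90/89 90/61 6750/5429 5265/5429 -6 0 W
6 45/16 9/2 117/32 99/32 -7 0 N
final -7 1 E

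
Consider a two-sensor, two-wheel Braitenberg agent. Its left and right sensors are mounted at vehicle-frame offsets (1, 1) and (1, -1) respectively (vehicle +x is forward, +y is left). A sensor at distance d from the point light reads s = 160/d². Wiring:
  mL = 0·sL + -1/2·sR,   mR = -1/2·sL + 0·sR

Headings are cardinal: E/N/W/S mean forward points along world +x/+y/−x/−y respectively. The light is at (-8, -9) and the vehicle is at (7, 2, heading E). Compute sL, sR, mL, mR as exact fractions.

2/5 40/89 -20/89 -1/5

left sensor world pos  = (8, 3); dL² = 400
right sensor world pos = (8, 1); dR² = 356
sL = 160/400 = 2/5
sR = 160/356 = 40/89
mL = 0·sL + -1/2·sR = -20/89
mR = -1/2·sL + 0·sR = -1/5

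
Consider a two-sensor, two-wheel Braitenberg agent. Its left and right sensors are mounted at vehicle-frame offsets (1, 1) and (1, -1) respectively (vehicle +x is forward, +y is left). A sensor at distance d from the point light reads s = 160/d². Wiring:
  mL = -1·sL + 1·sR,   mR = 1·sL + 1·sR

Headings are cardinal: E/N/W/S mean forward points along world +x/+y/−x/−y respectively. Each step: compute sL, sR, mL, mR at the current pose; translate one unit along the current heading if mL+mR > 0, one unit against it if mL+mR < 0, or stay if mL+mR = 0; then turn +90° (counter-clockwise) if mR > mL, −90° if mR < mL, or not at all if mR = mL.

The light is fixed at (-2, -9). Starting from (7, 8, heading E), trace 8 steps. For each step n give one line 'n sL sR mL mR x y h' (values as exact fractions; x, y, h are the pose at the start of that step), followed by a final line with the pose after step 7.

0 20/53 40/89 340/4717 3900/4717 7 8 E
1 32/81 32/89 -256/7209 5440/7209 8 8 N
2 16/37 80/221 -576/8177 6496/8177 8 9 W
3 160/389 160/353 5760/137317 118720/137317 7 9 S
4 20/53 40/89 340/4717 3900/4717 7 8 E
5 32/81 32/89 -256/7209 5440/7209 8 8 N
6 16/37 80/221 -576/8177 6496/8177 8 9 W
7 160/389 160/353 5760/137317 118720/137317 7 9 S
final 7 8 E

n=0: pose=(7,8,E); sL=20/53, sR=40/89; mL=340/4717, mR=3900/4717; mL+mR=80/89 → advance +1; mR−mL=40/53 → turn +1·90°
n=1: pose=(8,8,N); sL=32/81, sR=32/89; mL=-256/7209, mR=5440/7209; mL+mR=64/89 → advance +1; mR−mL=64/81 → turn +1·90°
n=2: pose=(8,9,W); sL=16/37, sR=80/221; mL=-576/8177, mR=6496/8177; mL+mR=160/221 → advance +1; mR−mL=32/37 → turn +1·90°
n=3: pose=(7,9,S); sL=160/389, sR=160/353; mL=5760/137317, mR=118720/137317; mL+mR=320/353 → advance +1; mR−mL=320/389 → turn +1·90°
n=4: pose=(7,8,E); sL=20/53, sR=40/89; mL=340/4717, mR=3900/4717; mL+mR=80/89 → advance +1; mR−mL=40/53 → turn +1·90°
n=5: pose=(8,8,N); sL=32/81, sR=32/89; mL=-256/7209, mR=5440/7209; mL+mR=64/89 → advance +1; mR−mL=64/81 → turn +1·90°
n=6: pose=(8,9,W); sL=16/37, sR=80/221; mL=-576/8177, mR=6496/8177; mL+mR=160/221 → advance +1; mR−mL=32/37 → turn +1·90°
n=7: pose=(7,9,S); sL=160/389, sR=160/353; mL=5760/137317, mR=118720/137317; mL+mR=320/353 → advance +1; mR−mL=320/389 → turn +1·90°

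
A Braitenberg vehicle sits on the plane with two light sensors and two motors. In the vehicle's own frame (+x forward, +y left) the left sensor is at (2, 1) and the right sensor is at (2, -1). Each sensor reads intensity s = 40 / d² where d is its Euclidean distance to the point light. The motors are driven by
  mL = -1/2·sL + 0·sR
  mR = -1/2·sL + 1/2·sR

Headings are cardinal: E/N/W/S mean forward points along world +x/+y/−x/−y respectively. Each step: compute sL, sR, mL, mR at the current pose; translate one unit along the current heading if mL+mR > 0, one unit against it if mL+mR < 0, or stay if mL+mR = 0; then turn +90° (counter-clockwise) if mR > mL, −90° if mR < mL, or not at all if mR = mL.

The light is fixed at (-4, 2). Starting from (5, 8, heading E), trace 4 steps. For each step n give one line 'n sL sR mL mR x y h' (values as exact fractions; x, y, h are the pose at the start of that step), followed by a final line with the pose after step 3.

n=0: pose=(5,8,E); sL=4/17, sR=20/73; mL=-2/17, mR=24/1241; mL+mR=-122/1241 → advance -1; mR−mL=10/73 → turn +1·90°
n=1: pose=(4,8,N); sL=40/113, sR=8/29; mL=-20/113, mR=-128/3277; mL+mR=-708/3277 → advance -1; mR−mL=4/29 → turn +1·90°
n=2: pose=(4,7,W); sL=10/13, sR=5/9; mL=-5/13, mR=-25/234; mL+mR=-115/234 → advance -1; mR−mL=5/18 → turn +1·90°
n=3: pose=(5,7,S); sL=40/109, sR=40/73; mL=-20/109, mR=720/7957; mL+mR=-740/7957 → advance -1; mR−mL=20/73 → turn +1·90°

0 4/17 20/73 -2/17 24/1241 5 8 E
1 40/113 8/29 -20/113 -128/3277 4 8 N
2 10/13 5/9 -5/13 -25/234 4 7 W
3 40/109 40/73 -20/109 720/7957 5 7 S
final 5 8 E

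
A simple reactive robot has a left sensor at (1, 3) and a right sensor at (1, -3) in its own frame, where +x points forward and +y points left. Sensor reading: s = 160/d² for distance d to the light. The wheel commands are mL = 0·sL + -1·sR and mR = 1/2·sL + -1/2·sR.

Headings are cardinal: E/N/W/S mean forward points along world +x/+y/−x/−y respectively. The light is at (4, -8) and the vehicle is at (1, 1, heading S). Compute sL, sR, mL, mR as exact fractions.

5/2 8/5 -8/5 9/20

left sensor world pos  = (4, 0); dL² = 64
right sensor world pos = (-2, 0); dR² = 100
sL = 160/64 = 5/2
sR = 160/100 = 8/5
mL = 0·sL + -1·sR = -8/5
mR = 1/2·sL + -1/2·sR = 9/20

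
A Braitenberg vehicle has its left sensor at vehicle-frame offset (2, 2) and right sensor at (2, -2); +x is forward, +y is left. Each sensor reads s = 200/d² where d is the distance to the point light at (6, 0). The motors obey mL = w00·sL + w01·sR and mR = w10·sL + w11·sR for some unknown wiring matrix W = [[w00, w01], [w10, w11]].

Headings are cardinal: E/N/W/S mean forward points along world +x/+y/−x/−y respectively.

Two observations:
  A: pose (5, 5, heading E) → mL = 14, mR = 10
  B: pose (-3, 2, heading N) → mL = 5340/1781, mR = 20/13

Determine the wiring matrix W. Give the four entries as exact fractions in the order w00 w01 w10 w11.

1 1/2 0 1/2

obs A: pose=(5,5,E) → sL=4, sR=20, mL=14, mR=10
obs B: pose=(-3,2,N) → sL=200/137, sR=40/13, mL=5340/1781, mR=20/13
sensor matrix S = [[4, 20], [200/137, 40/13]]; det S = -30080/1781
solve [mL_A; mL_B] = S·[w00; w01] and [mR_A; mR_B] = S·[w10; w11]:
  w00 = 1, w01 = 1/2, w10 = 0, w11 = 1/2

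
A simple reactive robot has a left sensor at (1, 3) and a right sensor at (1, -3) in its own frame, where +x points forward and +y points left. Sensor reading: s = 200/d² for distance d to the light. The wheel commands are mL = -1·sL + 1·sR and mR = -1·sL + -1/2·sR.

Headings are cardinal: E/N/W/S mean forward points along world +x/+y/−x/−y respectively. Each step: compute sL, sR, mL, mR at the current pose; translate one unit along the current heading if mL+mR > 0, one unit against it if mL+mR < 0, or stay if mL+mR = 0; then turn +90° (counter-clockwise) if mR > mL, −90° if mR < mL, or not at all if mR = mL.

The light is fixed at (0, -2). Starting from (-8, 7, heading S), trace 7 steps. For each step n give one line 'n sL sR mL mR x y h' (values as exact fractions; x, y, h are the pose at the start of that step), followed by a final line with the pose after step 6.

n=0: pose=(-8,7,S); sL=200/89, sR=40/37; mL=-3840/3293, mR=-9180/3293; mL+mR=-13020/3293 → advance -1; mR−mL=-60/37 → turn -1·90°
n=1: pose=(-8,8,W); sL=20/13, sR=4/5; mL=-48/65, mR=-126/65; mL+mR=-174/65 → advance -1; mR−mL=-6/5 → turn -1·90°
n=2: pose=(-7,8,N); sL=200/221, sR=200/137; mL=16800/30277, mR=-49500/30277; mL+mR=-32700/30277 → advance -1; mR−mL=-300/137 → turn -1·90°
n=3: pose=(-7,7,E); sL=10/9, sR=25/9; mL=5/3, mR=-5/2; mL+mR=-5/6 → advance -1; mR−mL=-25/6 → turn -1·90°
n=4: pose=(-8,7,S); sL=200/89, sR=40/37; mL=-3840/3293, mR=-9180/3293; mL+mR=-13020/3293 → advance -1; mR−mL=-60/37 → turn -1·90°
n=5: pose=(-8,8,W); sL=20/13, sR=4/5; mL=-48/65, mR=-126/65; mL+mR=-174/65 → advance -1; mR−mL=-6/5 → turn -1·90°
n=6: pose=(-7,8,N); sL=200/221, sR=200/137; mL=16800/30277, mR=-49500/30277; mL+mR=-32700/30277 → advance -1; mR−mL=-300/137 → turn -1·90°

0 200/89 40/37 -3840/3293 -9180/3293 -8 7 S
1 20/13 4/5 -48/65 -126/65 -8 8 W
2 200/221 200/137 16800/30277 -49500/30277 -7 8 N
3 10/9 25/9 5/3 -5/2 -7 7 E
4 200/89 40/37 -3840/3293 -9180/3293 -8 7 S
5 20/13 4/5 -48/65 -126/65 -8 8 W
6 200/221 200/137 16800/30277 -49500/30277 -7 8 N
final -7 7 E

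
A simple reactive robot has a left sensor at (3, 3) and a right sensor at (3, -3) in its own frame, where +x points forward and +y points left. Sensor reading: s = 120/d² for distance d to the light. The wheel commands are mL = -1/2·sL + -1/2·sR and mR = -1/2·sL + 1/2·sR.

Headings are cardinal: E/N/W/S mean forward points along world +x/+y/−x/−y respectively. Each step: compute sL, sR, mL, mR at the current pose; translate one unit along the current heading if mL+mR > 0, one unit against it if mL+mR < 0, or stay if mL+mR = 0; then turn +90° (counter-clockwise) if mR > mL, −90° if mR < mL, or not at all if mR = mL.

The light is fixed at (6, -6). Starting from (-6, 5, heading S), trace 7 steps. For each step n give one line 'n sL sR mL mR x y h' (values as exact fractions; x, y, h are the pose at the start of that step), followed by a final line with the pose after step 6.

n=0: pose=(-6,5,S); sL=24/29, sR=120/289; mL=-5208/8381, mR=-1728/8381; mL+mR=-24/29 → advance -1; mR−mL=120/289 → turn +1·90°
n=1: pose=(-6,6,E); sL=20/51, sR=20/27; mL=-260/459, mR=80/459; mL+mR=-20/51 → advance -1; mR−mL=20/27 → turn +1·90°
n=2: pose=(-7,6,N); sL=120/481, sR=24/65; mL=-744/2405, mR=144/2405; mL+mR=-120/481 → advance -1; mR−mL=24/65 → turn +1·90°
n=3: pose=(-7,5,W); sL=3/8, sR=30/113; mL=-579/1808, mR=-99/1808; mL+mR=-3/8 → advance -1; mR−mL=30/113 → turn +1·90°
n=4: pose=(-6,5,S); sL=24/29, sR=120/289; mL=-5208/8381, mR=-1728/8381; mL+mR=-24/29 → advance -1; mR−mL=120/289 → turn +1·90°
n=5: pose=(-6,6,E); sL=20/51, sR=20/27; mL=-260/459, mR=80/459; mL+mR=-20/51 → advance -1; mR−mL=20/27 → turn +1·90°
n=6: pose=(-7,6,N); sL=120/481, sR=24/65; mL=-744/2405, mR=144/2405; mL+mR=-120/481 → advance -1; mR−mL=24/65 → turn +1·90°

0 24/29 120/289 -5208/8381 -1728/8381 -6 5 S
1 20/51 20/27 -260/459 80/459 -6 6 E
2 120/481 24/65 -744/2405 144/2405 -7 6 N
3 3/8 30/113 -579/1808 -99/1808 -7 5 W
4 24/29 120/289 -5208/8381 -1728/8381 -6 5 S
5 20/51 20/27 -260/459 80/459 -6 6 E
6 120/481 24/65 -744/2405 144/2405 -7 6 N
final -7 5 W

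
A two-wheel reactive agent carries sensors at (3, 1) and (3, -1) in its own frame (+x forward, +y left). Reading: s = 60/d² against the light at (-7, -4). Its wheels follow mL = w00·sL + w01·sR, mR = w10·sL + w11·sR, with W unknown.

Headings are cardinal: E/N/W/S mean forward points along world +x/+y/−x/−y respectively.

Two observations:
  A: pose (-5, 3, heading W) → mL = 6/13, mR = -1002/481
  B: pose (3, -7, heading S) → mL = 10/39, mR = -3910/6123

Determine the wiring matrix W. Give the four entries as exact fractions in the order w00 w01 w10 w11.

obs A: pose=(-5,3,W) → sL=60/37, sR=12/13, mL=6/13, mR=-1002/481
obs B: pose=(3,-7,S) → sL=60/157, sR=20/39, mL=10/39, mR=-3910/6123
sensor matrix S = [[60/37, 12/13], [60/157, 20/39]]; det S = 36160/75517
solve [mL_A; mL_B] = S·[w00; w01] and [mR_A; mR_B] = S·[w10; w11]:
  w00 = 0, w01 = 1/2, w10 = -1, w11 = -1/2

0 1/2 -1 -1/2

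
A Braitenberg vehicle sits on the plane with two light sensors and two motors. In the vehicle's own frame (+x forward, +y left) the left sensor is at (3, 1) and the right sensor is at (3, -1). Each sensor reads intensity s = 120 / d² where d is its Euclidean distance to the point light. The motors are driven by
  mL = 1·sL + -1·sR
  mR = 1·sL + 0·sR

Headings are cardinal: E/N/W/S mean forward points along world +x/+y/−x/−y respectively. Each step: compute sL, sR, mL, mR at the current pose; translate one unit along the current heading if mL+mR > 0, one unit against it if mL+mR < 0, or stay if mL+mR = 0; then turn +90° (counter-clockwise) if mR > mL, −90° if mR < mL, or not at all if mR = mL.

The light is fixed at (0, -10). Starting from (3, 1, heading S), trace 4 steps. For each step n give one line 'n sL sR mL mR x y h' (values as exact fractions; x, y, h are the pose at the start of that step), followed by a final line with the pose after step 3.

n=0: pose=(3,1,S); sL=3/2, sR=30/17; mL=-9/34, mR=3/2; mL+mR=21/17 → advance +1; mR−mL=30/17 → turn +1·90°
n=1: pose=(3,0,E); sL=120/157, sR=40/39; mL=-1600/6123, mR=120/157; mL+mR=3080/6123 → advance +1; mR−mL=40/39 → turn +1·90°
n=2: pose=(4,0,N); sL=60/89, sR=60/97; mL=480/8633, mR=60/89; mL+mR=6300/8633 → advance +1; mR−mL=60/97 → turn +1·90°
n=3: pose=(4,1,W); sL=120/101, sR=24/29; mL=1056/2929, mR=120/101; mL+mR=4536/2929 → advance +1; mR−mL=24/29 → turn +1·90°

0 3/2 30/17 -9/34 3/2 3 1 S
1 120/157 40/39 -1600/6123 120/157 3 0 E
2 60/89 60/97 480/8633 60/89 4 0 N
3 120/101 24/29 1056/2929 120/101 4 1 W
final 3 1 S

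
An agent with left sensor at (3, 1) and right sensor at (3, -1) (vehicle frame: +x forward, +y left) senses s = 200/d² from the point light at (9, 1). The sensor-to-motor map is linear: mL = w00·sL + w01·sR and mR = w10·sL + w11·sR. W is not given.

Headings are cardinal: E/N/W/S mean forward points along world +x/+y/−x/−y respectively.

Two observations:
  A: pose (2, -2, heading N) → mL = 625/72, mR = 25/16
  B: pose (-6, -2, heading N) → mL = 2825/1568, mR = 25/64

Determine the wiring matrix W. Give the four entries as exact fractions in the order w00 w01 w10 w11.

obs A: pose=(2,-2,N) → sL=25/8, sR=50/9, mL=625/72, mR=25/16
obs B: pose=(-6,-2,N) → sL=25/32, sR=50/49, mL=2825/1568, mR=25/64
sensor matrix S = [[25/8, 50/9], [25/32, 50/49]]; det S = -8125/7056
solve [mL_A; mL_B] = S·[w00; w01] and [mR_A; mR_B] = S·[w10; w11]:
  w00 = 1, w01 = 1, w10 = 1/2, w11 = 0

1 1 1/2 0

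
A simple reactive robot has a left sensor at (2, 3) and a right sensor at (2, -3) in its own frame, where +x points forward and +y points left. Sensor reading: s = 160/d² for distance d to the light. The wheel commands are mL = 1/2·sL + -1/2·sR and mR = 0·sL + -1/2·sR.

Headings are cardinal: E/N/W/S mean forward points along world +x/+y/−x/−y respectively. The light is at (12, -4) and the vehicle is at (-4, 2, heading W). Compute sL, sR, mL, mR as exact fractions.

160/333 32/81 128/2997 -16/81

left sensor world pos  = (-6, -1); dL² = 333
right sensor world pos = (-6, 5); dR² = 405
sL = 160/333 = 160/333
sR = 160/405 = 32/81
mL = 1/2·sL + -1/2·sR = 128/2997
mR = 0·sL + -1/2·sR = -16/81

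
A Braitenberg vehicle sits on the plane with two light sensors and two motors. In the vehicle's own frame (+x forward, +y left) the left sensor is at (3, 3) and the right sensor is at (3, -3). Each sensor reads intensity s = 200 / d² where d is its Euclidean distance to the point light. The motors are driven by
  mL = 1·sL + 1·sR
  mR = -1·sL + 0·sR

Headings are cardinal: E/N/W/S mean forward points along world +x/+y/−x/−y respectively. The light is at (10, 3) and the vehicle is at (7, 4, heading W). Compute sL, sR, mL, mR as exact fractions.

5 50/13 115/13 -5

left sensor world pos  = (4, 1); dL² = 40
right sensor world pos = (4, 7); dR² = 52
sL = 200/40 = 5
sR = 200/52 = 50/13
mL = 1·sL + 1·sR = 115/13
mR = -1·sL + 0·sR = -5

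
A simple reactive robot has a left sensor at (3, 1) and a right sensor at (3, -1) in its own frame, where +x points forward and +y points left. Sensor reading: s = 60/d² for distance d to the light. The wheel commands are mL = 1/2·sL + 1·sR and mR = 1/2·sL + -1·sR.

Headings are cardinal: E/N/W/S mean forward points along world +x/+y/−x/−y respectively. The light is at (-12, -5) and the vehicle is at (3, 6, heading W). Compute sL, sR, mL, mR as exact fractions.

left sensor world pos  = (0, 5); dL² = 244
right sensor world pos = (0, 7); dR² = 288
sL = 60/244 = 15/61
sR = 60/288 = 5/24
mL = 1/2·sL + 1·sR = 485/1464
mR = 1/2·sL + -1·sR = -125/1464

15/61 5/24 485/1464 -125/1464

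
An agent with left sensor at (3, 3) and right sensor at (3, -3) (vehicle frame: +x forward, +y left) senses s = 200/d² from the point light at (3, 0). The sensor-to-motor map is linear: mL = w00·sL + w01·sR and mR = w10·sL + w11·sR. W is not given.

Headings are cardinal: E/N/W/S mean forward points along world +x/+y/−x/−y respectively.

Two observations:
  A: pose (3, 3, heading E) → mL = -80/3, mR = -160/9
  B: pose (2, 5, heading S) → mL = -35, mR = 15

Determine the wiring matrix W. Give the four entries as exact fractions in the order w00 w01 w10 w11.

obs A: pose=(3,3,E) → sL=40/9, sR=200/9, mL=-80/3, mR=-160/9
obs B: pose=(2,5,S) → sL=25, sR=10, mL=-35, mR=15
sensor matrix S = [[40/9, 200/9], [25, 10]]; det S = -4600/9
solve [mL_A; mL_B] = S·[w00; w01] and [mR_A; mR_B] = S·[w10; w11]:
  w00 = -1, w01 = -1, w10 = 1, w11 = -1

-1 -1 1 -1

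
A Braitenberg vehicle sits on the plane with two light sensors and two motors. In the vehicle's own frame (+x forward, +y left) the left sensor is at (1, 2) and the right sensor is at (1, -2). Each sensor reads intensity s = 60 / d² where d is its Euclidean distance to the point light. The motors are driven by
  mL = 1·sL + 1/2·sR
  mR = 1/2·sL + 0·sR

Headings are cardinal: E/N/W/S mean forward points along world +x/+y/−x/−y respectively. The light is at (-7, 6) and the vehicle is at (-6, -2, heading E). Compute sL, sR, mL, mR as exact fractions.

left sensor world pos  = (-5, 0); dL² = 40
right sensor world pos = (-5, -4); dR² = 104
sL = 60/40 = 3/2
sR = 60/104 = 15/26
mL = 1·sL + 1/2·sR = 93/52
mR = 1/2·sL + 0·sR = 3/4

3/2 15/26 93/52 3/4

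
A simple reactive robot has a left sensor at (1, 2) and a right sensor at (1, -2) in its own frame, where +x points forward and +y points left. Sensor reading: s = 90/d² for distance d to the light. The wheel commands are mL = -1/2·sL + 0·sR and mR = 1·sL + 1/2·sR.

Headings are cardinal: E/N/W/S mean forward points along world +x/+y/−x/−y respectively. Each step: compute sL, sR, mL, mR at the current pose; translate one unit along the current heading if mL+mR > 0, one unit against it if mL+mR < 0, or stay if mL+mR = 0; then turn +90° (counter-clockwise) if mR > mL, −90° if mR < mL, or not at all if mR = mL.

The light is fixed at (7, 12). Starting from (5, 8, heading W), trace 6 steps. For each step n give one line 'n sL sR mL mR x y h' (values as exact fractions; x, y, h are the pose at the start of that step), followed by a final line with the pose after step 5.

0 2 90/13 -1 71/13 5 8 W
1 45/13 9/5 -45/26 567/130 4 8 S
2 90/13 90/53 -45/13 5355/689 4 7 E
3 45/16 45/8 -45/32 45/8 5 7 N
4 2 90/13 -1 71/13 5 8 W
5 45/13 9/5 -45/26 567/130 4 8 S
final 4 7 E

n=0: pose=(5,8,W); sL=2, sR=90/13; mL=-1, mR=71/13; mL+mR=58/13 → advance +1; mR−mL=84/13 → turn +1·90°
n=1: pose=(4,8,S); sL=45/13, sR=9/5; mL=-45/26, mR=567/130; mL+mR=171/65 → advance +1; mR−mL=396/65 → turn +1·90°
n=2: pose=(4,7,E); sL=90/13, sR=90/53; mL=-45/13, mR=5355/689; mL+mR=2970/689 → advance +1; mR−mL=7740/689 → turn +1·90°
n=3: pose=(5,7,N); sL=45/16, sR=45/8; mL=-45/32, mR=45/8; mL+mR=135/32 → advance +1; mR−mL=225/32 → turn +1·90°
n=4: pose=(5,8,W); sL=2, sR=90/13; mL=-1, mR=71/13; mL+mR=58/13 → advance +1; mR−mL=84/13 → turn +1·90°
n=5: pose=(4,8,S); sL=45/13, sR=9/5; mL=-45/26, mR=567/130; mL+mR=171/65 → advance +1; mR−mL=396/65 → turn +1·90°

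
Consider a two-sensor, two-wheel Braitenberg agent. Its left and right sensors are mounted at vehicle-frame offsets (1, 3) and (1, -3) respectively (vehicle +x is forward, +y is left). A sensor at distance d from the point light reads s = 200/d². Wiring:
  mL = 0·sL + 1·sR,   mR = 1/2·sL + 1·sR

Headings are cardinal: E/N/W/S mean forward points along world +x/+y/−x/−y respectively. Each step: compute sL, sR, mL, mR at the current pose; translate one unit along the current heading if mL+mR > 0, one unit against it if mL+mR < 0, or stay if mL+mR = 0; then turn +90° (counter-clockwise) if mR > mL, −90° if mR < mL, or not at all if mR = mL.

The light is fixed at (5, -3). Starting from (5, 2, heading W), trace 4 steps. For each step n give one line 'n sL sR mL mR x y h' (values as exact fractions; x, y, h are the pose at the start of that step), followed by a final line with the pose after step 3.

n=0: pose=(5,2,W); sL=40, sR=40/13; mL=40/13, mR=300/13; mL+mR=340/13 → advance +1; mR−mL=20 → turn +1·90°
n=1: pose=(4,2,S); sL=10, sR=25/4; mL=25/4, mR=45/4; mL+mR=35/2 → advance +1; mR−mL=5 → turn +1·90°
n=2: pose=(4,1,E); sL=200/49, sR=200; mL=200, mR=9900/49; mL+mR=19700/49 → advance +1; mR−mL=100/49 → turn +1·90°
n=3: pose=(5,1,N); sL=100/17, sR=100/17; mL=100/17, mR=150/17; mL+mR=250/17 → advance +1; mR−mL=50/17 → turn +1·90°

0 40 40/13 40/13 300/13 5 2 W
1 10 25/4 25/4 45/4 4 2 S
2 200/49 200 200 9900/49 4 1 E
3 100/17 100/17 100/17 150/17 5 1 N
final 5 2 W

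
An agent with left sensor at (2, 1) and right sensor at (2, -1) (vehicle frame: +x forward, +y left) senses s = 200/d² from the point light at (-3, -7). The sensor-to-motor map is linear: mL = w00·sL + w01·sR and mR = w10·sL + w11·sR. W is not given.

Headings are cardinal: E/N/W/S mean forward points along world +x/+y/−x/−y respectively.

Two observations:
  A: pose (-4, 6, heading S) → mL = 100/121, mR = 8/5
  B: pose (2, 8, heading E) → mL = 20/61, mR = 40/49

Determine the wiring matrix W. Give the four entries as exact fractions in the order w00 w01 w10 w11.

obs A: pose=(-4,6,S) → sL=200/121, sR=8/5, mL=100/121, mR=8/5
obs B: pose=(2,8,E) → sL=40/61, sR=40/49, mL=20/61, mR=40/49
sensor matrix S = [[200/121, 8/5], [40/61, 40/49]]; det S = 108544/361669
solve [mL_A; mL_B] = S·[w00; w01] and [mR_A; mR_B] = S·[w10; w11]:
  w00 = 1/2, w01 = 0, w10 = 0, w11 = 1

1/2 0 0 1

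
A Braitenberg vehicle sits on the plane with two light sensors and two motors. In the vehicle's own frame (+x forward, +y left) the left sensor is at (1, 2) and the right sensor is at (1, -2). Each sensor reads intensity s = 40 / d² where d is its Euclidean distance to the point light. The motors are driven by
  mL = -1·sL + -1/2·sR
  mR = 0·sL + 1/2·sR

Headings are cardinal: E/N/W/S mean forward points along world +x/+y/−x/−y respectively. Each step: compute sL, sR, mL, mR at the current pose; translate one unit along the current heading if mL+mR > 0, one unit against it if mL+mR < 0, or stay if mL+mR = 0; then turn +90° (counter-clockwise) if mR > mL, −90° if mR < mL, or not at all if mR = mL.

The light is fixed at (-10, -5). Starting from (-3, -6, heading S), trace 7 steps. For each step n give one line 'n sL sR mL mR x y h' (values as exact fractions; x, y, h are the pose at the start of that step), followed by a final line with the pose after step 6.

0 8/17 40/29 -572/493 20/29 -3 -6 S
1 10/17 10/17 -15/17 5/17 -3 -5 E
2 40/17 8/13 -588/221 4/13 -4 -5 N
3 20/17 20/13 -430/221 10/13 -4 -6 W
4 8/17 40/29 -572/493 20/29 -3 -6 S
5 10/17 10/17 -15/17 5/17 -3 -5 E
6 40/17 8/13 -588/221 4/13 -4 -5 N
final -4 -6 W

n=0: pose=(-3,-6,S); sL=8/17, sR=40/29; mL=-572/493, mR=20/29; mL+mR=-8/17 → advance -1; mR−mL=912/493 → turn +1·90°
n=1: pose=(-3,-5,E); sL=10/17, sR=10/17; mL=-15/17, mR=5/17; mL+mR=-10/17 → advance -1; mR−mL=20/17 → turn +1·90°
n=2: pose=(-4,-5,N); sL=40/17, sR=8/13; mL=-588/221, mR=4/13; mL+mR=-40/17 → advance -1; mR−mL=656/221 → turn +1·90°
n=3: pose=(-4,-6,W); sL=20/17, sR=20/13; mL=-430/221, mR=10/13; mL+mR=-20/17 → advance -1; mR−mL=600/221 → turn +1·90°
n=4: pose=(-3,-6,S); sL=8/17, sR=40/29; mL=-572/493, mR=20/29; mL+mR=-8/17 → advance -1; mR−mL=912/493 → turn +1·90°
n=5: pose=(-3,-5,E); sL=10/17, sR=10/17; mL=-15/17, mR=5/17; mL+mR=-10/17 → advance -1; mR−mL=20/17 → turn +1·90°
n=6: pose=(-4,-5,N); sL=40/17, sR=8/13; mL=-588/221, mR=4/13; mL+mR=-40/17 → advance -1; mR−mL=656/221 → turn +1·90°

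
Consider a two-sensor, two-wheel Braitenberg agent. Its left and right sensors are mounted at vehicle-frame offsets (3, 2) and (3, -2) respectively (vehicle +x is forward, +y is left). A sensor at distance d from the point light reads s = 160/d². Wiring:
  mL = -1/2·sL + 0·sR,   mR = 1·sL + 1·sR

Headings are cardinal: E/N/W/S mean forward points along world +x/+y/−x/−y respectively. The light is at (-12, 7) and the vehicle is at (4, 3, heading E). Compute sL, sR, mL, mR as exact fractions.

32/73 160/397 -16/73 24384/28981

left sensor world pos  = (7, 5); dL² = 365
right sensor world pos = (7, 1); dR² = 397
sL = 160/365 = 32/73
sR = 160/397 = 160/397
mL = -1/2·sL + 0·sR = -16/73
mR = 1·sL + 1·sR = 24384/28981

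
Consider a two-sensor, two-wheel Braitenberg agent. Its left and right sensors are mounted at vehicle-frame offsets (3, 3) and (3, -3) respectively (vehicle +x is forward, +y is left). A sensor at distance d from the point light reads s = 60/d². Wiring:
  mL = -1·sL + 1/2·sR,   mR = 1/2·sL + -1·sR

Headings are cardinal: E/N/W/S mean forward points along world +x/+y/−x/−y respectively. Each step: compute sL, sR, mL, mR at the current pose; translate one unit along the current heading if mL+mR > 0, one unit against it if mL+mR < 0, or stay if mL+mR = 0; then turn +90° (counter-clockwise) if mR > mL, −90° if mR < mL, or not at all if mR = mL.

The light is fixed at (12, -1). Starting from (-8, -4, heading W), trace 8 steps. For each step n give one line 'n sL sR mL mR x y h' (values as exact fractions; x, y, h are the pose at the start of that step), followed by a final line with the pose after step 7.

n=0: pose=(-8,-4,W); sL=12/113, sR=60/529; mL=-2958/59777, mR=-3606/59777; mL+mR=-6564/59777 → advance -1; mR−mL=-648/59777 → turn -1·90°
n=1: pose=(-7,-4,N); sL=15/121, sR=15/64; mL=-105/15488, mR=-1335/7744; mL+mR=-2775/15488 → advance -1; mR−mL=-2565/15488 → turn -1·90°
n=2: pose=(-7,-5,E); sL=60/257, sR=12/61; mL=-2118/15677, mR=-1254/15677; mL+mR=-3372/15677 → advance -1; mR−mL=864/15677 → turn +1·90°
n=3: pose=(-8,-5,N); sL=6/53, sR=6/29; mL=-15/1537, mR=-231/1537; mL+mR=-246/1537 → advance -1; mR−mL=-216/1537 → turn -1·90°
n=4: pose=(-8,-6,E); sL=60/293, sR=60/353; mL=-12390/103429, mR=-6990/103429; mL+mR=-19380/103429 → advance -1; mR−mL=5400/103429 → turn +1·90°
n=5: pose=(-9,-6,N); sL=3/29, sR=15/82; mL=-57/4756, mR=-156/1189; mL+mR=-681/4756 → advance -1; mR−mL=-567/4756 → turn -1·90°
n=6: pose=(-9,-7,E); sL=20/111, sR=4/27; mL=-106/999, mR=-58/999; mL+mR=-164/999 → advance -1; mR−mL=16/333 → turn +1·90°
n=7: pose=(-10,-7,N); sL=30/317, sR=6/37; mL=-159/11729, mR=-1347/11729; mL+mR=-1506/11729 → advance -1; mR−mL=-1188/11729 → turn -1·90°

0 12/113 60/529 -2958/59777 -3606/59777 -8 -4 W
1 15/121 15/64 -105/15488 -1335/7744 -7 -4 N
2 60/257 12/61 -2118/15677 -1254/15677 -7 -5 E
3 6/53 6/29 -15/1537 -231/1537 -8 -5 N
4 60/293 60/353 -12390/103429 -6990/103429 -8 -6 E
5 3/29 15/82 -57/4756 -156/1189 -9 -6 N
6 20/111 4/27 -106/999 -58/999 -9 -7 E
7 30/317 6/37 -159/11729 -1347/11729 -10 -7 N
final -10 -8 E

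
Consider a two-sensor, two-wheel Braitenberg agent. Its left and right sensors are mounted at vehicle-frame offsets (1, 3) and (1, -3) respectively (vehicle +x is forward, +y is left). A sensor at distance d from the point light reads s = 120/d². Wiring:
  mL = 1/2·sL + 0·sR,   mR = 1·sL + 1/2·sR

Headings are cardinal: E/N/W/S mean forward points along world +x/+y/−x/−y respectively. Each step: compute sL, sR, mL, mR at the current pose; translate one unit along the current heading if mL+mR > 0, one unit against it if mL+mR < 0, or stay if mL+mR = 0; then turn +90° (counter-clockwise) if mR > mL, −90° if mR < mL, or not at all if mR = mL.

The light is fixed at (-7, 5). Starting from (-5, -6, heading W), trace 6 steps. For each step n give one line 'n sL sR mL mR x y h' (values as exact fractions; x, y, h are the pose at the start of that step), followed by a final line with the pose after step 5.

0 120/197 24/13 60/197 3924/2561 -5 -6 W
1 3/4 30/37 3/8 171/148 -6 -6 S
2 24/17 120/229 12/17 6516/3893 -6 -7 E
3 60/61 60/73 30/61 6210/4453 -5 -7 N
4 120/197 24/13 60/197 3924/2561 -5 -6 W
5 3/4 30/37 3/8 171/148 -6 -6 S
final -6 -7 E

n=0: pose=(-5,-6,W); sL=120/197, sR=24/13; mL=60/197, mR=3924/2561; mL+mR=4704/2561 → advance +1; mR−mL=3144/2561 → turn +1·90°
n=1: pose=(-6,-6,S); sL=3/4, sR=30/37; mL=3/8, mR=171/148; mL+mR=453/296 → advance +1; mR−mL=231/296 → turn +1·90°
n=2: pose=(-6,-7,E); sL=24/17, sR=120/229; mL=12/17, mR=6516/3893; mL+mR=9264/3893 → advance +1; mR−mL=3768/3893 → turn +1·90°
n=3: pose=(-5,-7,N); sL=60/61, sR=60/73; mL=30/61, mR=6210/4453; mL+mR=8400/4453 → advance +1; mR−mL=4020/4453 → turn +1·90°
n=4: pose=(-5,-6,W); sL=120/197, sR=24/13; mL=60/197, mR=3924/2561; mL+mR=4704/2561 → advance +1; mR−mL=3144/2561 → turn +1·90°
n=5: pose=(-6,-6,S); sL=3/4, sR=30/37; mL=3/8, mR=171/148; mL+mR=453/296 → advance +1; mR−mL=231/296 → turn +1·90°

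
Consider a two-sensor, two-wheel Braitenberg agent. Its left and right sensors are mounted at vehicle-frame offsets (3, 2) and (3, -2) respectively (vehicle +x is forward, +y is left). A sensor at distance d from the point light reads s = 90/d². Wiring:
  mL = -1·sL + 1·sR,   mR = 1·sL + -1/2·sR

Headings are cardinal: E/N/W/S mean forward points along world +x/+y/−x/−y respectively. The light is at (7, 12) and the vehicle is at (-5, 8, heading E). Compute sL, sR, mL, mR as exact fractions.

left sensor world pos  = (-2, 10); dL² = 85
right sensor world pos = (-2, 6); dR² = 117
sL = 90/85 = 18/17
sR = 90/117 = 10/13
mL = -1·sL + 1·sR = -64/221
mR = 1·sL + -1/2·sR = 149/221

18/17 10/13 -64/221 149/221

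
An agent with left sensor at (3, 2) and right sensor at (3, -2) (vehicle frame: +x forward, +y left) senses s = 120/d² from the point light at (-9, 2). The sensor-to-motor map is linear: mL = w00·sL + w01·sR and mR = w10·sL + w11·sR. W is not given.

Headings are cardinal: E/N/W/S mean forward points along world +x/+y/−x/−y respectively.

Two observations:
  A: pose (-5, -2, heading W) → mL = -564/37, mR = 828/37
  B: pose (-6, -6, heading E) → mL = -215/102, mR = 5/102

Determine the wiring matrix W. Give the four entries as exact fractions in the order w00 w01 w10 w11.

obs A: pose=(-5,-2,W) → sL=120/37, sR=24, mL=-564/37, mR=828/37
obs B: pose=(-6,-6,E) → sL=5/3, sR=15/17, mL=-215/102, mR=5/102
sensor matrix S = [[120/37, 24], [5/3, 15/17]]; det S = -23360/629
solve [mL_A; mL_B] = S·[w00; w01] and [mR_A; mR_B] = S·[w10; w11]:
  w00 = -1, w01 = -1/2, w10 = -1/2, w11 = 1

-1 -1/2 -1/2 1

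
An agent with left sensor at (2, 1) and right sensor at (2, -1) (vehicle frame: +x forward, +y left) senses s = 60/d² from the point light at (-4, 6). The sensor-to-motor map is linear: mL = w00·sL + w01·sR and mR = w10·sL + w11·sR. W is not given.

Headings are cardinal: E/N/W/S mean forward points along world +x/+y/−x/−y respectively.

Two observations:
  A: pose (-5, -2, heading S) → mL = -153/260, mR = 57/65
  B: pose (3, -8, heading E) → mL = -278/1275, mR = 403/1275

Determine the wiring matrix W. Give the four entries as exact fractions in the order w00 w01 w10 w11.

-1/2 -1/2 1/2 1

obs A: pose=(-5,-2,S) → sL=3/5, sR=15/26, mL=-153/260, mR=57/65
obs B: pose=(3,-8,E) → sL=6/25, sR=10/51, mL=-278/1275, mR=403/1275
sensor matrix S = [[3/5, 15/26], [6/25, 10/51]]; det S = -23/1105
solve [mL_A; mL_B] = S·[w00; w01] and [mR_A; mR_B] = S·[w10; w11]:
  w00 = -1/2, w01 = -1/2, w10 = 1/2, w11 = 1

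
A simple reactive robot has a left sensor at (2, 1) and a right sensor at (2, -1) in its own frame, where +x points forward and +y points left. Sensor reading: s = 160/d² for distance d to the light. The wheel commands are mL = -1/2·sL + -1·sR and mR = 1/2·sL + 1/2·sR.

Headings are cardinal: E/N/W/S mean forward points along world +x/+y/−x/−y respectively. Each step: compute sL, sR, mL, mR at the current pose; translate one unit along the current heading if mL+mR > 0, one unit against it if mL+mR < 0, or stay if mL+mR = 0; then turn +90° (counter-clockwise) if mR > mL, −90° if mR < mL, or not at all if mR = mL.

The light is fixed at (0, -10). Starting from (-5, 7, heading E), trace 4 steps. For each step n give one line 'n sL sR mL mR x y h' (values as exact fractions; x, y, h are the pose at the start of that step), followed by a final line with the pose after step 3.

0 160/333 32/53 -14896/17649 9568/17649 -5 7 E
1 16/41 80/193 -4824/7913 3184/7913 -6 7 N
2 160/289 160/353 -74480/102017 51360/102017 -6 6 W
3 40/53 20/29 -1640/1537 1110/1537 -5 6 S
final -5 7 E

n=0: pose=(-5,7,E); sL=160/333, sR=32/53; mL=-14896/17649, mR=9568/17649; mL+mR=-16/53 → advance -1; mR−mL=24464/17649 → turn +1·90°
n=1: pose=(-6,7,N); sL=16/41, sR=80/193; mL=-4824/7913, mR=3184/7913; mL+mR=-40/193 → advance -1; mR−mL=8008/7913 → turn +1·90°
n=2: pose=(-6,6,W); sL=160/289, sR=160/353; mL=-74480/102017, mR=51360/102017; mL+mR=-80/353 → advance -1; mR−mL=125840/102017 → turn +1·90°
n=3: pose=(-5,6,S); sL=40/53, sR=20/29; mL=-1640/1537, mR=1110/1537; mL+mR=-10/29 → advance -1; mR−mL=2750/1537 → turn +1·90°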